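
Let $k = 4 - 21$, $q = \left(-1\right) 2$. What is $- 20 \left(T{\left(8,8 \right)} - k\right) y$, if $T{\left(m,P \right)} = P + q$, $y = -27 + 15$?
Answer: $5520$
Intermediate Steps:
$q = -2$
$y = -12$
$k = -17$
$T{\left(m,P \right)} = -2 + P$ ($T{\left(m,P \right)} = P - 2 = -2 + P$)
$- 20 \left(T{\left(8,8 \right)} - k\right) y = - 20 \left(\left(-2 + 8\right) - -17\right) \left(-12\right) = - 20 \left(6 + 17\right) \left(-12\right) = \left(-20\right) 23 \left(-12\right) = \left(-460\right) \left(-12\right) = 5520$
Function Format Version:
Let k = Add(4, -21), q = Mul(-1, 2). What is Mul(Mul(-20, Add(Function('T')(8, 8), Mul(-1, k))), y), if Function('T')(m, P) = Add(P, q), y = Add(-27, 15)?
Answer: 5520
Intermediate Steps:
q = -2
y = -12
k = -17
Function('T')(m, P) = Add(-2, P) (Function('T')(m, P) = Add(P, -2) = Add(-2, P))
Mul(Mul(-20, Add(Function('T')(8, 8), Mul(-1, k))), y) = Mul(Mul(-20, Add(Add(-2, 8), Mul(-1, -17))), -12) = Mul(Mul(-20, Add(6, 17)), -12) = Mul(Mul(-20, 23), -12) = Mul(-460, -12) = 5520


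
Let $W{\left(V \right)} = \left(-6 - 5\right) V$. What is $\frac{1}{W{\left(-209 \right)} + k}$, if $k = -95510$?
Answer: $- \frac{1}{93211} \approx -1.0728 \cdot 10^{-5}$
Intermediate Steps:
$W{\left(V \right)} = - 11 V$
$\frac{1}{W{\left(-209 \right)} + k} = \frac{1}{\left(-11\right) \left(-209\right) - 95510} = \frac{1}{2299 - 95510} = \frac{1}{-93211} = - \frac{1}{93211}$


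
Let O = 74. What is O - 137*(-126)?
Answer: 17336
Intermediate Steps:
O - 137*(-126) = 74 - 137*(-126) = 74 + 17262 = 17336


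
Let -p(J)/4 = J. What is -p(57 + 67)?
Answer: 496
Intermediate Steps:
p(J) = -4*J
-p(57 + 67) = -(-4)*(57 + 67) = -(-4)*124 = -1*(-496) = 496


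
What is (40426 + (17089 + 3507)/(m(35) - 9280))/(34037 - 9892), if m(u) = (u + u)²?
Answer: 44261321/26438775 ≈ 1.6741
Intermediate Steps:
m(u) = 4*u² (m(u) = (2*u)² = 4*u²)
(40426 + (17089 + 3507)/(m(35) - 9280))/(34037 - 9892) = (40426 + (17089 + 3507)/(4*35² - 9280))/(34037 - 9892) = (40426 + 20596/(4*1225 - 9280))/24145 = (40426 + 20596/(4900 - 9280))*(1/24145) = (40426 + 20596/(-4380))*(1/24145) = (40426 + 20596*(-1/4380))*(1/24145) = (40426 - 5149/1095)*(1/24145) = (44261321/1095)*(1/24145) = 44261321/26438775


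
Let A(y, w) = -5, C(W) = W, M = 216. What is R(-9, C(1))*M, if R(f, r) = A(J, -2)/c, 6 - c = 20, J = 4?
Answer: 540/7 ≈ 77.143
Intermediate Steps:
c = -14 (c = 6 - 1*20 = 6 - 20 = -14)
R(f, r) = 5/14 (R(f, r) = -5/(-14) = -5*(-1/14) = 5/14)
R(-9, C(1))*M = (5/14)*216 = 540/7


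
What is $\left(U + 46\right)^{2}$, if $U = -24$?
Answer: $484$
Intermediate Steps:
$\left(U + 46\right)^{2} = \left(-24 + 46\right)^{2} = 22^{2} = 484$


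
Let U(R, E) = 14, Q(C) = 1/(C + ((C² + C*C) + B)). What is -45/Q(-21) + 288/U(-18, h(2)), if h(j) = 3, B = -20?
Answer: -264771/7 ≈ -37824.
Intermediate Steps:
Q(C) = 1/(-20 + C + 2*C²) (Q(C) = 1/(C + ((C² + C*C) - 20)) = 1/(C + ((C² + C²) - 20)) = 1/(C + (2*C² - 20)) = 1/(C + (-20 + 2*C²)) = 1/(-20 + C + 2*C²))
-45/Q(-21) + 288/U(-18, h(2)) = -45/(1/(-20 - 21 + 2*(-21)²)) + 288/14 = -45/(1/(-20 - 21 + 2*441)) + 288*(1/14) = -45/(1/(-20 - 21 + 882)) + 144/7 = -45/(1/841) + 144/7 = -45/1/841 + 144/7 = -45*841 + 144/7 = -37845 + 144/7 = -264771/7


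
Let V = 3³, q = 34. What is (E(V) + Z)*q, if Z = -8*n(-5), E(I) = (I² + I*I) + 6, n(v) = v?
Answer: 51136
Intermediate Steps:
V = 27
E(I) = 6 + 2*I² (E(I) = (I² + I²) + 6 = 2*I² + 6 = 6 + 2*I²)
Z = 40 (Z = -8*(-5) = 40)
(E(V) + Z)*q = ((6 + 2*27²) + 40)*34 = ((6 + 2*729) + 40)*34 = ((6 + 1458) + 40)*34 = (1464 + 40)*34 = 1504*34 = 51136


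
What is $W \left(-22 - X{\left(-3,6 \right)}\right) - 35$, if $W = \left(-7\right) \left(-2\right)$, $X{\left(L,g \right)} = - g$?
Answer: $-259$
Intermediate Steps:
$W = 14$
$W \left(-22 - X{\left(-3,6 \right)}\right) - 35 = 14 \left(-22 - \left(-1\right) 6\right) - 35 = 14 \left(-22 - -6\right) - 35 = 14 \left(-22 + 6\right) - 35 = 14 \left(-16\right) - 35 = -224 - 35 = -259$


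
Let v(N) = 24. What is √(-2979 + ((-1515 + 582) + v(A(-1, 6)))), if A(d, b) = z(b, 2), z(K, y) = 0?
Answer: 36*I*√3 ≈ 62.354*I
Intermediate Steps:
A(d, b) = 0
√(-2979 + ((-1515 + 582) + v(A(-1, 6)))) = √(-2979 + ((-1515 + 582) + 24)) = √(-2979 + (-933 + 24)) = √(-2979 - 909) = √(-3888) = 36*I*√3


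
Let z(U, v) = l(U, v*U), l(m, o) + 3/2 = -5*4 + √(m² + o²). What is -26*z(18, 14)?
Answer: 559 - 468*√197 ≈ -6009.7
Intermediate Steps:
l(m, o) = -43/2 + √(m² + o²) (l(m, o) = -3/2 + (-5*4 + √(m² + o²)) = -3/2 + (-20 + √(m² + o²)) = -43/2 + √(m² + o²))
z(U, v) = -43/2 + √(U² + U²*v²) (z(U, v) = -43/2 + √(U² + (v*U)²) = -43/2 + √(U² + (U*v)²) = -43/2 + √(U² + U²*v²))
-26*z(18, 14) = -26*(-43/2 + √(18²*(1 + 14²))) = -26*(-43/2 + √(324*(1 + 196))) = -26*(-43/2 + √(324*197)) = -26*(-43/2 + √63828) = -26*(-43/2 + 18*√197) = 559 - 468*√197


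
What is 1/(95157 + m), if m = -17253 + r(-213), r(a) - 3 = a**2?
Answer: 1/123276 ≈ 8.1119e-6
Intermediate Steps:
r(a) = 3 + a**2
m = 28119 (m = -17253 + (3 + (-213)**2) = -17253 + (3 + 45369) = -17253 + 45372 = 28119)
1/(95157 + m) = 1/(95157 + 28119) = 1/123276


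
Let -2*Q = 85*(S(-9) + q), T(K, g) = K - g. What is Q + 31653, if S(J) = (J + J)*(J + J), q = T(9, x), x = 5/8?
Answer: 280433/16 ≈ 17527.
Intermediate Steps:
x = 5/8 (x = 5*(1/8) = 5/8 ≈ 0.62500)
q = 67/8 (q = 9 - 1*5/8 = 9 - 5/8 = 67/8 ≈ 8.3750)
S(J) = 4*J**2 (S(J) = (2*J)*(2*J) = 4*J**2)
Q = -226015/16 (Q = -85*(4*(-9)**2 + 67/8)/2 = -85*(4*81 + 67/8)/2 = -85*(324 + 67/8)/2 = -85*2659/(2*8) = -1/2*226015/8 = -226015/16 ≈ -14126.)
Q + 31653 = -226015/16 + 31653 = 280433/16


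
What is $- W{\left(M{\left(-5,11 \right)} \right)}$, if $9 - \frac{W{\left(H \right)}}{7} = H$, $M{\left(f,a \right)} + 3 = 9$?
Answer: $-21$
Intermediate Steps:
$M{\left(f,a \right)} = 6$ ($M{\left(f,a \right)} = -3 + 9 = 6$)
$W{\left(H \right)} = 63 - 7 H$
$- W{\left(M{\left(-5,11 \right)} \right)} = - (63 - 42) = \left(-1\right) 21 = -21$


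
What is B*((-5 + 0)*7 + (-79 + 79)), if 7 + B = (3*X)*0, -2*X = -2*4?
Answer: 245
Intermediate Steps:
X = 4 (X = -(-1)*4 = -1/2*(-8) = 4)
B = -7 (B = -7 + (3*4)*0 = -7 + 12*0 = -7 + 0 = -7)
B*((-5 + 0)*7 + (-79 + 79)) = -7*((-5 + 0)*7 + (-79 + 79)) = -7*(-5*7 + 0) = -7*(-35 + 0) = -7*(-35) = 245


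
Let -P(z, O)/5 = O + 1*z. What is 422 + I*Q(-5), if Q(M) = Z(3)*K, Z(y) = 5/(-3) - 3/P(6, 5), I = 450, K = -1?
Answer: 12622/11 ≈ 1147.5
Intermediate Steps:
P(z, O) = -5*O - 5*z (P(z, O) = -5*(O + 1*z) = -5*(O + z) = -5*O - 5*z)
Z(y) = -266/165 (Z(y) = 5/(-3) - 3/(-5*5 - 5*6) = 5*(-⅓) - 3/(-25 - 30) = -5/3 - 3/(-55) = -5/3 - 3*(-1/55) = -5/3 + 3/55 = -266/165)
Q(M) = 266/165 (Q(M) = -266/165*(-1) = 266/165)
422 + I*Q(-5) = 422 + 450*(266/165) = 422 + 7980/11 = 12622/11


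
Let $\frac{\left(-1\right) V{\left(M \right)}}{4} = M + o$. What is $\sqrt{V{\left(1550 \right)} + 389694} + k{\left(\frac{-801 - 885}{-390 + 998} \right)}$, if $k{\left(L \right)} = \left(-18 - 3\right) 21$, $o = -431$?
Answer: $-441 + 3 \sqrt{42802} \approx 179.66$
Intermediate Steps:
$V{\left(M \right)} = 1724 - 4 M$ ($V{\left(M \right)} = - 4 \left(M - 431\right) = - 4 \left(-431 + M\right) = 1724 - 4 M$)
$k{\left(L \right)} = -441$ ($k{\left(L \right)} = \left(-21\right) 21 = -441$)
$\sqrt{V{\left(1550 \right)} + 389694} + k{\left(\frac{-801 - 885}{-390 + 998} \right)} = \sqrt{\left(1724 - 6200\right) + 389694} - 441 = \sqrt{-4476 + 389694} - 441 = \sqrt{385218} - 441 = 3 \sqrt{42802} - 441 = -441 + 3 \sqrt{42802}$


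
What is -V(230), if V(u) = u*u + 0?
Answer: -52900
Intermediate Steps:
V(u) = u**2 (V(u) = u**2 + 0 = u**2)
-V(230) = -1*230**2 = -1*52900 = -52900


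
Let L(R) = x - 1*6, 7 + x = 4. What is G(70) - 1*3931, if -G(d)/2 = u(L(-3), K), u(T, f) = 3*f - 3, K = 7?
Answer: -3967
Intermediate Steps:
x = -3 (x = -7 + 4 = -3)
L(R) = -9 (L(R) = -3 - 1*6 = -3 - 6 = -9)
u(T, f) = -3 + 3*f
G(d) = -36 (G(d) = -2*(-3 + 3*7) = -2*(-3 + 21) = -2*18 = -36)
G(70) - 1*3931 = -36 - 1*3931 = -36 - 3931 = -3967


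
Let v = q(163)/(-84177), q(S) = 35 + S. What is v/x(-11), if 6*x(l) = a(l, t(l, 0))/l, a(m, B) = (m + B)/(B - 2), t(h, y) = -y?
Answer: 264/9353 ≈ 0.028226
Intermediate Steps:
v = -22/9353 (v = (35 + 163)/(-84177) = 198*(-1/84177) = -22/9353 ≈ -0.0023522)
a(m, B) = (B + m)/(-2 + B)
x(l) = -1/12 (x(l) = (((-1*0 + l)/(-2 - 1*0))/l)/6 = (((0 + l)/(-2 + 0))/l)/6 = ((l/(-2))/l)/6 = ((-l/2)/l)/6 = (⅙)*(-½) = -1/12)
v/x(-11) = -22/(9353*(-1/12)) = -22/9353*(-12) = 264/9353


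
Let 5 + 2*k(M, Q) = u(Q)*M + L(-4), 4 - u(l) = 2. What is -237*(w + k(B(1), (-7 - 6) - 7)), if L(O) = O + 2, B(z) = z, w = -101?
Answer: 49059/2 ≈ 24530.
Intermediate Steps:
L(O) = 2 + O
u(l) = 2 (u(l) = 4 - 1*2 = 4 - 2 = 2)
k(M, Q) = -7/2 + M (k(M, Q) = -5/2 + (2*M + (2 - 4))/2 = -5/2 + (2*M - 2)/2 = -5/2 + (-2 + 2*M)/2 = -5/2 + (-1 + M) = -7/2 + M)
-237*(w + k(B(1), (-7 - 6) - 7)) = -237*(-101 + (-7/2 + 1)) = -237*(-101 - 5/2) = -237*(-207/2) = 49059/2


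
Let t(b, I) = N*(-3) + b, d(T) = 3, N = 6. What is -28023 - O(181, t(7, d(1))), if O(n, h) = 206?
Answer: -28229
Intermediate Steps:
t(b, I) = -18 + b (t(b, I) = 6*(-3) + b = -18 + b)
-28023 - O(181, t(7, d(1))) = -28023 - 1*206 = -28023 - 206 = -28229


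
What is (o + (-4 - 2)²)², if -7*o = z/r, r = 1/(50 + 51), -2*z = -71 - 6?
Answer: 1079521/4 ≈ 2.6988e+5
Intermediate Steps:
z = 77/2 (z = -(-71 - 6)/2 = -½*(-77) = 77/2 ≈ 38.500)
r = 1/101 ≈ 0.0099010
o = -1111/2 (o = -11/(2*1/101) = -11*101/2 = -⅐*7777/2 = -1111/2 ≈ -555.50)
(o + (-4 - 2)²)² = (-1111/2 + (-4 - 2)²)² = (-1111/2 + (-6)²)² = (-1111/2 + 36)² = (-1039/2)² = 1079521/4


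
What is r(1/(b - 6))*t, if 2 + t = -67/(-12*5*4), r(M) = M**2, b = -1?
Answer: -59/1680 ≈ -0.035119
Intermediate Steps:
t = -413/240 (t = -2 - 67/(-12*5*4) = -2 - 67/(-3*20*4) = -2 - 67/((-60*4)) = -2 - 67/(-240) = -2 - 67*(-1/240) = -2 + 67/240 = -413/240 ≈ -1.7208)
r(1/(b - 6))*t = (1/(-1 - 6))**2*(-413/240) = (1/(-7))**2*(-413/240) = (-1/7)**2*(-413/240) = (1/49)*(-413/240) = -59/1680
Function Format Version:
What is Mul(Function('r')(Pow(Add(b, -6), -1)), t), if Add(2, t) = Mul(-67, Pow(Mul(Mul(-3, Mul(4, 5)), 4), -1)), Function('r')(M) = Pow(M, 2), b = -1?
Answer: Rational(-59, 1680) ≈ -0.035119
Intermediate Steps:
t = Rational(-413, 240) (t = Add(-2, Mul(-67, Pow(Mul(Mul(-3, Mul(4, 5)), 4), -1))) = Add(-2, Mul(-67, Pow(Mul(Mul(-3, 20), 4), -1))) = Add(-2, Mul(-67, Pow(Mul(-60, 4), -1))) = Add(-2, Mul(-67, Pow(-240, -1))) = Add(-2, Mul(-67, Rational(-1, 240))) = Add(-2, Rational(67, 240)) = Rational(-413, 240) ≈ -1.7208)
Mul(Function('r')(Pow(Add(b, -6), -1)), t) = Mul(Pow(Pow(Add(-1, -6), -1), 2), Rational(-413, 240)) = Mul(Pow(Pow(-7, -1), 2), Rational(-413, 240)) = Mul(Pow(Rational(-1, 7), 2), Rational(-413, 240)) = Mul(Rational(1, 49), Rational(-413, 240)) = Rational(-59, 1680)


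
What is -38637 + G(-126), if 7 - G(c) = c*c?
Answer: -54506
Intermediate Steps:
G(c) = 7 - c**2 (G(c) = 7 - c*c = 7 - c**2)
-38637 + G(-126) = -38637 + (7 - 1*(-126)**2) = -38637 + (7 - 1*15876) = -38637 + (7 - 15876) = -38637 - 15869 = -54506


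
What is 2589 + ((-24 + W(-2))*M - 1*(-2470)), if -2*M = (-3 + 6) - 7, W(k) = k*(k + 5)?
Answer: 4999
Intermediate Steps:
W(k) = k*(5 + k)
M = 2 (M = -((-3 + 6) - 7)/2 = -(3 - 7)/2 = -½*(-4) = 2)
2589 + ((-24 + W(-2))*M - 1*(-2470)) = 2589 + ((-24 - 2*(5 - 2))*2 - 1*(-2470)) = 2589 + ((-24 - 2*3)*2 + 2470) = 2589 + ((-24 - 6)*2 + 2470) = 2589 + (-30*2 + 2470) = 2589 + (-60 + 2470) = 2589 + 2410 = 4999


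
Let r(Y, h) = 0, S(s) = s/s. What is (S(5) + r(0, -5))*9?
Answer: 9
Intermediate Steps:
S(s) = 1
(S(5) + r(0, -5))*9 = (1 + 0)*9 = 1*9 = 9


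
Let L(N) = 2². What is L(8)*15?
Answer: 60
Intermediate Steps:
L(N) = 4
L(8)*15 = 4*15 = 60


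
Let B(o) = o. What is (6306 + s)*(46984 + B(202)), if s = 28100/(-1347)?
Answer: 399480545252/1347 ≈ 2.9657e+8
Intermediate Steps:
s = -28100/1347 (s = 28100*(-1/1347) = -28100/1347 ≈ -20.861)
(6306 + s)*(46984 + B(202)) = (6306 - 28100/1347)*(46984 + 202) = (8466082/1347)*47186 = 399480545252/1347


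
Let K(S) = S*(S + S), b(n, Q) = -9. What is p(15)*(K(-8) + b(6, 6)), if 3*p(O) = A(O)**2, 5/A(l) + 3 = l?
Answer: 2975/432 ≈ 6.8866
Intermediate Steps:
A(l) = 5/(-3 + l)
p(O) = 25/(3*(-3 + O)**2) (p(O) = (5/(-3 + O))**2/3 = (25/(-3 + O)**2)/3 = 25/(3*(-3 + O)**2))
K(S) = 2*S**2 (K(S) = S*(2*S) = 2*S**2)
p(15)*(K(-8) + b(6, 6)) = (25/(3*(-3 + 15)**2))*(2*(-8)**2 - 9) = ((25/3)/12**2)*(2*64 - 9) = ((25/3)*(1/144))*(128 - 9) = (25/432)*119 = 2975/432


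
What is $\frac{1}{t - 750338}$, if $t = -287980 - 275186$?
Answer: $- \frac{1}{1313504} \approx -7.6132 \cdot 10^{-7}$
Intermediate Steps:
$t = -563166$
$\frac{1}{t - 750338} = \frac{1}{-563166 - 750338} = \frac{1}{-1313504} = - \frac{1}{1313504}$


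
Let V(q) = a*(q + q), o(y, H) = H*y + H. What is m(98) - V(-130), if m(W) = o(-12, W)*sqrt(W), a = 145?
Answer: 37700 - 7546*sqrt(2) ≈ 27028.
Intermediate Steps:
o(y, H) = H + H*y
V(q) = 290*q (V(q) = 145*(q + q) = 145*(2*q) = 290*q)
m(W) = -11*W**(3/2) (m(W) = (W*(1 - 12))*sqrt(W) = (W*(-11))*sqrt(W) = (-11*W)*sqrt(W) = -11*W**(3/2))
m(98) - V(-130) = -7546*sqrt(2) - 290*(-130) = -7546*sqrt(2) - 1*(-37700) = -7546*sqrt(2) + 37700 = 37700 - 7546*sqrt(2)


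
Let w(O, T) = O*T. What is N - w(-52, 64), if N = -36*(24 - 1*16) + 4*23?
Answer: 3132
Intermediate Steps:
N = -196 (N = -36*(24 - 16) + 92 = -36*8 + 92 = -288 + 92 = -196)
N - w(-52, 64) = -196 - (-52)*64 = -196 - 1*(-3328) = -196 + 3328 = 3132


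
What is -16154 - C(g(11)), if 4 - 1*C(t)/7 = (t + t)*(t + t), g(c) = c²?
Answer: 393766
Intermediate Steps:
C(t) = 28 - 28*t² (C(t) = 28 - 7*(t + t)*(t + t) = 28 - 7*2*t*2*t = 28 - 28*t²)
-16154 - C(g(11)) = -16154 - (28 - 28*(11²)²) = -16154 - (28 - 28*121²) = -16154 - (28 - 28*14641) = -16154 - (28 - 409948) = -16154 - 1*(-409920) = -16154 + 409920 = 393766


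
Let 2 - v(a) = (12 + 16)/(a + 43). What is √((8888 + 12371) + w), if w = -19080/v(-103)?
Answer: √18514171/37 ≈ 116.29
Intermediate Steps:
v(a) = 2 - 28/(43 + a) (v(a) = 2 - (12 + 16)/(a + 43) = 2 - 28/(43 + a))
w = -286200/37 (w = -19080*(43 - 103)/(2*(29 - 103)) = -19080/(2*(-74)/(-60)) = -19080/(2*(-1/60)*(-74)) = -19080/37/15 = -19080*15/37 = -286200/37 ≈ -7735.1)
√((8888 + 12371) + w) = √((8888 + 12371) - 286200/37) = √(21259 - 286200/37) = √(500383/37) = √18514171/37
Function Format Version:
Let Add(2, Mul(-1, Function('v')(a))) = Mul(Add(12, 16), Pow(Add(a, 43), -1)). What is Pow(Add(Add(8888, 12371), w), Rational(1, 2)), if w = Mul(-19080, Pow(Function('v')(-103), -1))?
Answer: Mul(Rational(1, 37), Pow(18514171, Rational(1, 2))) ≈ 116.29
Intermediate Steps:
Function('v')(a) = Add(2, Mul(-28, Pow(Add(43, a), -1))) (Function('v')(a) = Add(2, Mul(-1, Mul(Add(12, 16), Pow(Add(a, 43), -1)))) = Add(2, Mul(-1, Mul(28, Pow(Add(43, a), -1)))) = Add(2, Mul(-28, Pow(Add(43, a), -1))))
w = Rational(-286200, 37) (w = Mul(-19080, Pow(Mul(2, Pow(Add(43, -103), -1), Add(29, -103)), -1)) = Mul(-19080, Pow(Mul(2, Pow(-60, -1), -74), -1)) = Mul(-19080, Pow(Mul(2, Rational(-1, 60), -74), -1)) = Mul(-19080, Pow(Rational(37, 15), -1)) = Mul(-19080, Rational(15, 37)) = Rational(-286200, 37) ≈ -7735.1)
Pow(Add(Add(8888, 12371), w), Rational(1, 2)) = Pow(Add(Add(8888, 12371), Rational(-286200, 37)), Rational(1, 2)) = Pow(Add(21259, Rational(-286200, 37)), Rational(1, 2)) = Pow(Rational(500383, 37), Rational(1, 2)) = Mul(Rational(1, 37), Pow(18514171, Rational(1, 2)))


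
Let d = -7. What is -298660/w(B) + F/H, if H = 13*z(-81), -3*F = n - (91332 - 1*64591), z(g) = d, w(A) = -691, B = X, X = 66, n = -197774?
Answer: -73605685/188643 ≈ -390.19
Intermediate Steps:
B = 66
z(g) = -7
F = 224515/3 (F = -(-197774 - (91332 - 1*64591))/3 = -(-197774 - (91332 - 64591))/3 = -(-197774 - 1*26741)/3 = -(-197774 - 26741)/3 = -1/3*(-224515) = 224515/3 ≈ 74838.)
H = -91 (H = 13*(-7) = -91)
-298660/w(B) + F/H = -298660/(-691) + (224515/3)/(-91) = -298660*(-1/691) + (224515/3)*(-1/91) = 298660/691 - 224515/273 = -73605685/188643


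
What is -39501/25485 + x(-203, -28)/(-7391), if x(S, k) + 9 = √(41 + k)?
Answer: -97240842/62786545 - √13/7391 ≈ -1.5492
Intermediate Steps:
x(S, k) = -9 + √(41 + k)
-39501/25485 + x(-203, -28)/(-7391) = -39501/25485 + (-9 + √(41 - 28))/(-7391) = -39501*1/25485 + (-9 + √13)*(-1/7391) = -13167/8495 + (9/7391 - √13/7391) = -97240842/62786545 - √13/7391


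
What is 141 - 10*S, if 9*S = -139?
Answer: 2659/9 ≈ 295.44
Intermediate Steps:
S = -139/9 (S = (⅑)*(-139) = -139/9 ≈ -15.444)
141 - 10*S = 141 - 10*(-139/9) = 141 + 1390/9 = 2659/9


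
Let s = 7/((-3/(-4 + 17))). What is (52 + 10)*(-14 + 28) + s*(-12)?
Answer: 1232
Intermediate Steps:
s = -91/3 (s = 7/((-3/13)) = 7/((-3*1/13)) = 7/(-3/13) = 7*(-13/3) = -91/3 ≈ -30.333)
(52 + 10)*(-14 + 28) + s*(-12) = (52 + 10)*(-14 + 28) - 91/3*(-12) = 62*14 + 364 = 868 + 364 = 1232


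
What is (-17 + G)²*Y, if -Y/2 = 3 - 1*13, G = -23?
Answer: 32000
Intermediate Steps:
Y = 20 (Y = -2*(3 - 1*13) = -2*(3 - 13) = -2*(-10) = 20)
(-17 + G)²*Y = (-17 - 23)²*20 = (-40)²*20 = 1600*20 = 32000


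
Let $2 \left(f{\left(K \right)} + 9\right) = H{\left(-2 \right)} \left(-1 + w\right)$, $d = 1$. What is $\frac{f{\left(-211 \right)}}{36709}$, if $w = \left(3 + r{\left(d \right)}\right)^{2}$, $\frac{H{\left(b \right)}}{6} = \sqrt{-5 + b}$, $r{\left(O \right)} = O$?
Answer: $- \frac{9}{36709} + \frac{45 i \sqrt{7}}{36709} \approx -0.00024517 + 0.0032433 i$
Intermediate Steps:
$H{\left(b \right)} = 6 \sqrt{-5 + b}$
$w = 16$ ($w = \left(3 + 1\right)^{2} = 4^{2} = 16$)
$f{\left(K \right)} = -9 + 45 i \sqrt{7}$ ($f{\left(K \right)} = -9 + \frac{6 \sqrt{-5 - 2} \left(-1 + 16\right)}{2} = -9 + \frac{6 \sqrt{-7} \cdot 15}{2} = -9 + \frac{6 i \sqrt{7} \cdot 15}{2} = -9 + \frac{90 i \sqrt{7}}{2} = -9 + 45 i \sqrt{7}$)
$\frac{f{\left(-211 \right)}}{36709} = \frac{-9 + 45 i \sqrt{7}}{36709} = \left(-9 + 45 i \sqrt{7}\right) \frac{1}{36709} = - \frac{9}{36709} + \frac{45 i \sqrt{7}}{36709}$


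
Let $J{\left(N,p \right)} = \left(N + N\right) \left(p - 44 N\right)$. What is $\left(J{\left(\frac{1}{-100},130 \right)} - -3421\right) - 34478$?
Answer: $- \frac{38824511}{1250} \approx -31060.0$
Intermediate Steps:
$J{\left(N,p \right)} = 2 N \left(p - 44 N\right)$
$\left(J{\left(\frac{1}{-100},130 \right)} - -3421\right) - 34478 = \left(\frac{2 \left(130 - \frac{44}{-100}\right)}{-100} - -3421\right) - 34478 = \left(2 \left(- \frac{1}{100}\right) \left(130 - - \frac{11}{25}\right) + 3421\right) - 34478 = \left(2 \left(- \frac{1}{100}\right) \left(130 + \frac{11}{25}\right) + 3421\right) - 34478 = \left(2 \left(- \frac{1}{100}\right) \frac{3261}{25} + 3421\right) - 34478 = \left(- \frac{3261}{1250} + 3421\right) - 34478 = \frac{4272989}{1250} - 34478 = - \frac{38824511}{1250}$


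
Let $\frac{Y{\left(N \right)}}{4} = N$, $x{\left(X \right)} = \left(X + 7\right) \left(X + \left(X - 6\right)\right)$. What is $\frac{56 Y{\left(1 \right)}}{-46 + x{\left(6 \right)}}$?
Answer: $7$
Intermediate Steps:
$x{\left(X \right)} = \left(-6 + 2 X\right) \left(7 + X\right)$ ($x{\left(X \right)} = \left(7 + X\right) \left(X + \left(-6 + X\right)\right) = \left(7 + X\right) \left(-6 + 2 X\right) = \left(-6 + 2 X\right) \left(7 + X\right)$)
$Y{\left(N \right)} = 4 N$
$\frac{56 Y{\left(1 \right)}}{-46 + x{\left(6 \right)}} = \frac{56 \cdot 4 \cdot 1}{-46 + \left(-42 + 2 \cdot 6^{2} + 8 \cdot 6\right)} = \frac{56 \cdot 4}{-46 + \left(-42 + 2 \cdot 36 + 48\right)} = \frac{224}{-46 + \left(-42 + 72 + 48\right)} = \frac{224}{-46 + 78} = \frac{224}{32} = 224 \cdot \frac{1}{32} = 7$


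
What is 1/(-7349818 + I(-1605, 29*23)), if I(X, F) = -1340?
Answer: -1/7351158 ≈ -1.3603e-7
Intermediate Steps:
1/(-7349818 + I(-1605, 29*23)) = 1/(-7349818 - 1340) = 1/(-7351158) = -1/7351158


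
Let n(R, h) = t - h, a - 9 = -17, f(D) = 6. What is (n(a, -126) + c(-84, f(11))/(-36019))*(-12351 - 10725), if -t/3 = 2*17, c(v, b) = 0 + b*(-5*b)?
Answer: -19952340336/36019 ≈ -5.5394e+5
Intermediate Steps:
a = -8 (a = 9 - 17 = -8)
c(v, b) = -5*b² (c(v, b) = 0 - 5*b² = -5*b²)
t = -102 (t = -6*17 = -3*34 = -102)
n(R, h) = -102 - h
(n(a, -126) + c(-84, f(11))/(-36019))*(-12351 - 10725) = ((-102 - 1*(-126)) - 5*6²/(-36019))*(-12351 - 10725) = ((-102 + 126) - 5*36*(-1/36019))*(-23076) = (24 - 180*(-1/36019))*(-23076) = (24 + 180/36019)*(-23076) = (864636/36019)*(-23076) = -19952340336/36019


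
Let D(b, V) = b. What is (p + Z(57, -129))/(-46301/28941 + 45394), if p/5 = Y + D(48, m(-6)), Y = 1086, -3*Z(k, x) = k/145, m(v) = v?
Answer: 23793293271/190486710685 ≈ 0.12491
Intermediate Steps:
Z(k, x) = -k/435 (Z(k, x) = -k/(3*145) = -k/435)
p = 5670 (p = 5*(1086 + 48) = 5*1134 = 5670)
(p + Z(57, -129))/(-46301/28941 + 45394) = (5670 - 1/435*57)/(-46301/28941 + 45394) = (5670 - 19/145)/(-46301*1/28941 + 45394) = 822131/(145*(-46301/28941 + 45394)) = 822131/(145*(1313701453/28941)) = (822131/145)*(28941/1313701453) = 23793293271/190486710685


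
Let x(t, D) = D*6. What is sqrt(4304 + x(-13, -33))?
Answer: sqrt(4106) ≈ 64.078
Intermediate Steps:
x(t, D) = 6*D
sqrt(4304 + x(-13, -33)) = sqrt(4304 + 6*(-33)) = sqrt(4304 - 198) = sqrt(4106)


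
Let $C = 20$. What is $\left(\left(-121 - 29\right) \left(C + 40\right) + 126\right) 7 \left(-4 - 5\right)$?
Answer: $559062$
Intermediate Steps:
$\left(\left(-121 - 29\right) \left(C + 40\right) + 126\right) 7 \left(-4 - 5\right) = \left(\left(-121 - 29\right) \left(20 + 40\right) + 126\right) 7 \left(-4 - 5\right) = \left(\left(-150\right) 60 + 126\right) 7 \left(-9\right) = \left(-9000 + 126\right) \left(-63\right) = \left(-8874\right) \left(-63\right) = 559062$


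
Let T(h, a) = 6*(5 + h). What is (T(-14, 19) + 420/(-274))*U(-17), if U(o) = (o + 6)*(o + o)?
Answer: -2845392/137 ≈ -20769.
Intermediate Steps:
U(o) = 2*o*(6 + o) (U(o) = (6 + o)*(2*o) = 2*o*(6 + o))
T(h, a) = 30 + 6*h
(T(-14, 19) + 420/(-274))*U(-17) = ((30 + 6*(-14)) + 420/(-274))*(2*(-17)*(6 - 17)) = ((30 - 84) + 420*(-1/274))*(2*(-17)*(-11)) = (-54 - 210/137)*374 = -7608/137*374 = -2845392/137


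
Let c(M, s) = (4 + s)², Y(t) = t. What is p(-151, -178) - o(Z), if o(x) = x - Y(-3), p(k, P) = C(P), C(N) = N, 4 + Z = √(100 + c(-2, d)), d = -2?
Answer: -177 - 2*√26 ≈ -187.20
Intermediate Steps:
Z = -4 + 2*√26 (Z = -4 + √(100 + (4 - 2)²) = -4 + √(100 + 2²) = -4 + √(100 + 4) = -4 + √104 = -4 + 2*√26 ≈ 6.1980)
p(k, P) = P
o(x) = 3 + x (o(x) = x - 1*(-3) = x + 3 = 3 + x)
p(-151, -178) - o(Z) = -178 - (3 + (-4 + 2*√26)) = -178 - (-1 + 2*√26) = -178 + (1 - 2*√26) = -177 - 2*√26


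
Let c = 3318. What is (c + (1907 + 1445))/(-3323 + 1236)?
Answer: -6670/2087 ≈ -3.1960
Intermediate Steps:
(c + (1907 + 1445))/(-3323 + 1236) = (3318 + (1907 + 1445))/(-3323 + 1236) = (3318 + 3352)/(-2087) = 6670*(-1/2087) = -6670/2087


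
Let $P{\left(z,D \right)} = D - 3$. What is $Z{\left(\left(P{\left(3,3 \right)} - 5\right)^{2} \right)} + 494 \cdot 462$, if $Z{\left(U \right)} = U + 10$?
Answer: $228263$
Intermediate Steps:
$P{\left(z,D \right)} = -3 + D$
$Z{\left(U \right)} = 10 + U$
$Z{\left(\left(P{\left(3,3 \right)} - 5\right)^{2} \right)} + 494 \cdot 462 = \left(10 + \left(\left(-3 + 3\right) - 5\right)^{2}\right) + 494 \cdot 462 = \left(10 + \left(0 - 5\right)^{2}\right) + 228228 = \left(10 + \left(-5\right)^{2}\right) + 228228 = \left(10 + 25\right) + 228228 = 35 + 228228 = 228263$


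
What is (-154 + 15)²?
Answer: 19321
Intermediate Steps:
(-154 + 15)² = (-139)² = 19321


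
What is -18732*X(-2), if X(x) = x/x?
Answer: -18732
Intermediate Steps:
X(x) = 1
-18732*X(-2) = -18732*1 = -18732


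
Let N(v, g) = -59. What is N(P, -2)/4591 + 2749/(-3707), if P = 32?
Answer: -12839372/17018837 ≈ -0.75442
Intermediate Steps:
N(P, -2)/4591 + 2749/(-3707) = -59/4591 + 2749/(-3707) = -59*1/4591 + 2749*(-1/3707) = -59/4591 - 2749/3707 = -12839372/17018837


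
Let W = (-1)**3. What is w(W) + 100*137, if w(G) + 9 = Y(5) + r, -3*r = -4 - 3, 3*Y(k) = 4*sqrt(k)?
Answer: 41080/3 + 4*sqrt(5)/3 ≈ 13696.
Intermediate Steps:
Y(k) = 4*sqrt(k)/3 (Y(k) = (4*sqrt(k))/3 = 4*sqrt(k)/3)
W = -1
r = 7/3 (r = -(-4 - 3)/3 = -1/3*(-7) = 7/3 ≈ 2.3333)
w(G) = -20/3 + 4*sqrt(5)/3 (w(G) = -9 + (4*sqrt(5)/3 + 7/3) = -9 + (7/3 + 4*sqrt(5)/3) = -20/3 + 4*sqrt(5)/3)
w(W) + 100*137 = (-20/3 + 4*sqrt(5)/3) + 100*137 = (-20/3 + 4*sqrt(5)/3) + 13700 = 41080/3 + 4*sqrt(5)/3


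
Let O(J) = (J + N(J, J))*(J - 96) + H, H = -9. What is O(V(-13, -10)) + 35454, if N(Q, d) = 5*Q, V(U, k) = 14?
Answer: 28557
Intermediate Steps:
O(J) = -9 + 6*J*(-96 + J) (O(J) = (J + 5*J)*(J - 96) - 9 = (6*J)*(-96 + J) - 9 = 6*J*(-96 + J) - 9 = -9 + 6*J*(-96 + J))
O(V(-13, -10)) + 35454 = (-9 - 576*14 + 6*14**2) + 35454 = (-9 - 8064 + 6*196) + 35454 = (-9 - 8064 + 1176) + 35454 = -6897 + 35454 = 28557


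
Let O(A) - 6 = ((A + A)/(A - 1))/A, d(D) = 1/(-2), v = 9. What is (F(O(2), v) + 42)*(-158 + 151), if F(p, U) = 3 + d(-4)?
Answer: -623/2 ≈ -311.50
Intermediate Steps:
d(D) = -½
O(A) = 6 + 2/(-1 + A) (O(A) = 6 + ((A + A)/(A - 1))/A = 6 + ((2*A)/(-1 + A))/A = 6 + (2*A/(-1 + A))/A = 6 + 2/(-1 + A))
F(p, U) = 5/2 (F(p, U) = 3 - ½ = 5/2)
(F(O(2), v) + 42)*(-158 + 151) = (5/2 + 42)*(-158 + 151) = (89/2)*(-7) = -623/2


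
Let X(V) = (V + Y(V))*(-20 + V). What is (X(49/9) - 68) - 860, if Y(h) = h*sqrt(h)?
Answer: -289694/243 ≈ -1192.2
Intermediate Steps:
Y(h) = h**(3/2)
X(V) = (-20 + V)*(V + V**(3/2)) (X(V) = (V + V**(3/2))*(-20 + V) = (-20 + V)*(V + V**(3/2)))
(X(49/9) - 68) - 860 = (((49/9)**2 + (49/9)**(5/2) - 980/9 - 20*(49/9)**(3/2)) - 68) - 860 = (((49*(1/9))**2 + (49*(1/9))**(5/2) - 980/9 - 20*(49*(1/9))**(3/2)) - 68) - 860 = (((49/9)**2 + (49/9)**(5/2) - 20*49/9 - 20*(49/9)**(3/2)) - 68) - 860 = ((2401/81 + 16807/243 - 980/9 - 20*343/27) - 68) - 860 = ((2401/81 + 16807/243 - 980/9 - 6860/27) - 68) - 860 = (-64190/243 - 68) - 860 = -80714/243 - 860 = -289694/243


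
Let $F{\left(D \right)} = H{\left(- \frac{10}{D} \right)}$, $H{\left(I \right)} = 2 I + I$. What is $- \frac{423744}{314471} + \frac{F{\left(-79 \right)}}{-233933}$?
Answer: $- \frac{7831098141138}{5811646410997} \approx -1.3475$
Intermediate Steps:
$H{\left(I \right)} = 3 I$
$F{\left(D \right)} = - \frac{30}{D}$ ($F{\left(D \right)} = 3 \left(- \frac{10}{D}\right) = - \frac{30}{D}$)
$- \frac{423744}{314471} + \frac{F{\left(-79 \right)}}{-233933} = - \frac{423744}{314471} + \frac{\left(-30\right) \frac{1}{-79}}{-233933} = \left(-423744\right) \frac{1}{314471} + \left(-30\right) \left(- \frac{1}{79}\right) \left(- \frac{1}{233933}\right) = - \frac{423744}{314471} + \frac{30}{79} \left(- \frac{1}{233933}\right) = - \frac{423744}{314471} - \frac{30}{18480707} = - \frac{7831098141138}{5811646410997}$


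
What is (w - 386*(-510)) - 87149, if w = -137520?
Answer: -27809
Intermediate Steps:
(w - 386*(-510)) - 87149 = (-137520 - 386*(-510)) - 87149 = (-137520 + 196860) - 87149 = 59340 - 87149 = -27809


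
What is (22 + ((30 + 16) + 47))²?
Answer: 13225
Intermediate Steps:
(22 + ((30 + 16) + 47))² = (22 + (46 + 47))² = (22 + 93)² = 115² = 13225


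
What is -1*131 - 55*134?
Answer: -7501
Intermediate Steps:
-1*131 - 55*134 = -131 - 7370 = -7501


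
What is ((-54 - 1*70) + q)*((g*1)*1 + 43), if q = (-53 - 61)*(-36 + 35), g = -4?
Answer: -390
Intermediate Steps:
q = 114 (q = -114*(-1) = 114)
((-54 - 1*70) + q)*((g*1)*1 + 43) = ((-54 - 1*70) + 114)*(-4*1*1 + 43) = ((-54 - 70) + 114)*(-4*1 + 43) = (-124 + 114)*(-4 + 43) = -10*39 = -390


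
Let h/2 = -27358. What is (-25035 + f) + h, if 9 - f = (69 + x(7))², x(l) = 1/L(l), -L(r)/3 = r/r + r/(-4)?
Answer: -6849727/81 ≈ -84565.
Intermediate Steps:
h = -54716 (h = 2*(-27358) = -54716)
L(r) = -3 + 3*r/4 (L(r) = -3*(r/r + r/(-4)) = -3*(1 + r*(-¼)) = -3*(1 - r/4) = -3 + 3*r/4)
x(l) = 1/(-3 + 3*l/4)
f = -389896/81 (f = 9 - (69 + 4/(3*(-4 + 7)))² = 9 - (69 + (4/3)/3)² = 9 - (69 + (4/3)*(⅓))² = 9 - (69 + 4/9)² = 9 - (625/9)² = 9 - 1*390625/81 = 9 - 390625/81 = -389896/81 ≈ -4813.5)
(-25035 + f) + h = (-25035 - 389896/81) - 54716 = -2417731/81 - 54716 = -6849727/81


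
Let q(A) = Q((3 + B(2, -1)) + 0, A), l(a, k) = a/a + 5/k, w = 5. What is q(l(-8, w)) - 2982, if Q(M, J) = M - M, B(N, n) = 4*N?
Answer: -2982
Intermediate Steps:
l(a, k) = 1 + 5/k
Q(M, J) = 0
q(A) = 0
q(l(-8, w)) - 2982 = 0 - 2982 = -2982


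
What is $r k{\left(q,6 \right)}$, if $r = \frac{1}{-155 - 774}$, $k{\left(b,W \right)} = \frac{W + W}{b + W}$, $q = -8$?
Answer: $\frac{6}{929} \approx 0.0064586$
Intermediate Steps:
$k{\left(b,W \right)} = \frac{2 W}{W + b}$
$r = - \frac{1}{929}$ ($r = \frac{1}{-929} = - \frac{1}{929} \approx -0.0010764$)
$r k{\left(q,6 \right)} = - \frac{2 \cdot 6 \frac{1}{6 - 8}}{929} = - \frac{2 \cdot 6 \frac{1}{-2}}{929} = - \frac{2 \cdot 6 \left(- \frac{1}{2}\right)}{929} = \left(- \frac{1}{929}\right) \left(-6\right) = \frac{6}{929}$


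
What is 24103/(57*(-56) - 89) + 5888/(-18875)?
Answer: -474262653/61928875 ≈ -7.6582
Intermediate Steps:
24103/(57*(-56) - 89) + 5888/(-18875) = 24103/(-3192 - 89) + 5888*(-1/18875) = 24103/(-3281) - 5888/18875 = 24103*(-1/3281) - 5888/18875 = -24103/3281 - 5888/18875 = -474262653/61928875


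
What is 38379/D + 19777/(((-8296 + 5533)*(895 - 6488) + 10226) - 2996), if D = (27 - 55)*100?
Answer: -593310407531/43289929200 ≈ -13.706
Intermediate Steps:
D = -2800 (D = -28*100 = -2800)
38379/D + 19777/(((-8296 + 5533)*(895 - 6488) + 10226) - 2996) = 38379/(-2800) + 19777/(((-8296 + 5533)*(895 - 6488) + 10226) - 2996) = 38379*(-1/2800) + 19777/((-2763*(-5593) + 10226) - 2996) = -38379/2800 + 19777/((15453459 + 10226) - 2996) = -38379/2800 + 19777/(15463685 - 2996) = -38379/2800 + 19777/15460689 = -593310407531/43289929200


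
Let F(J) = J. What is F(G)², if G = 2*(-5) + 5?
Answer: 25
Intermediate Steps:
G = -5 (G = -10 + 5 = -5)
F(G)² = (-5)² = 25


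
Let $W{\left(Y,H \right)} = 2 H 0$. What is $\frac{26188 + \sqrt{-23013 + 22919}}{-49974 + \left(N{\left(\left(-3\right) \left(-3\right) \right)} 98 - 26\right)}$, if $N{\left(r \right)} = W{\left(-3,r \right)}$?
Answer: $- \frac{6547}{12500} - \frac{i \sqrt{94}}{50000} \approx -0.52376 - 0.00019391 i$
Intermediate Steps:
$W{\left(Y,H \right)} = 0$
$N{\left(r \right)} = 0$
$\frac{26188 + \sqrt{-23013 + 22919}}{-49974 + \left(N{\left(\left(-3\right) \left(-3\right) \right)} 98 - 26\right)} = \frac{26188 + \sqrt{-23013 + 22919}}{-49974 + \left(0 \cdot 98 - 26\right)} = \frac{26188 + \sqrt{-94}}{-49974 + \left(0 - 26\right)} = \frac{26188 + i \sqrt{94}}{-49974 - 26} = \frac{26188 + i \sqrt{94}}{-50000} = \left(26188 + i \sqrt{94}\right) \left(- \frac{1}{50000}\right) = - \frac{6547}{12500} - \frac{i \sqrt{94}}{50000}$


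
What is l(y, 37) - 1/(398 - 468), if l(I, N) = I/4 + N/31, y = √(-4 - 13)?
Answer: 2621/2170 + I*√17/4 ≈ 1.2078 + 1.0308*I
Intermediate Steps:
y = I*√17 (y = √(-17) = I*√17 ≈ 4.1231*I)
l(I, N) = I/4 + N/31 (l(I, N) = I*(¼) + N*(1/31) = I/4 + N/31)
l(y, 37) - 1/(398 - 468) = ((I*√17)/4 + (1/31)*37) - 1/(398 - 468) = (I*√17/4 + 37/31) - 1/(-70) = (37/31 + I*√17/4) - 1*(-1/70) = (37/31 + I*√17/4) + 1/70 = 2621/2170 + I*√17/4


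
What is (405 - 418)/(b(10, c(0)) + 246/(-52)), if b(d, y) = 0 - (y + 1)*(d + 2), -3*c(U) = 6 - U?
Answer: -338/189 ≈ -1.7884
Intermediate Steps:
c(U) = -2 + U/3 (c(U) = -(6 - U)/3 = -2 + U/3)
b(d, y) = -(1 + y)*(2 + d) (b(d, y) = 0 - (1 + y)*(2 + d) = -(1 + y)*(2 + d))
(405 - 418)/(b(10, c(0)) + 246/(-52)) = (405 - 418)/((-2 - 1*10 - 2*(-2 + (⅓)*0) - 1*10*(-2 + (⅓)*0)) + 246/(-52)) = -13/((-2 - 10 - 2*(-2 + 0) - 1*10*(-2 + 0)) + 246*(-1/52)) = -13/((-2 - 10 - 2*(-2) - 1*10*(-2)) - 123/26) = -13/((-2 - 10 + 4 + 20) - 123/26) = -13/(12 - 123/26) = -13/189/26 = -13*26/189 = -338/189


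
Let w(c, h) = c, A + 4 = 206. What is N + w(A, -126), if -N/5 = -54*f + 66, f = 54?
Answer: 14452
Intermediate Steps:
A = 202 (A = -4 + 206 = 202)
N = 14250 (N = -5*(-54*54 + 66) = -5*(-2916 + 66) = -5*(-2850) = 14250)
N + w(A, -126) = 14250 + 202 = 14452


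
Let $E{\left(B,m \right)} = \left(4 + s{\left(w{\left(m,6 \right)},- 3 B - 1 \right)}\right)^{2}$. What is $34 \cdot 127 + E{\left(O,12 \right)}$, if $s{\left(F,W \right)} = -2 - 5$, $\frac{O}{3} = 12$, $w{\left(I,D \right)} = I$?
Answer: $4327$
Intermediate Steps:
$O = 36$ ($O = 3 \cdot 12 = 36$)
$s{\left(F,W \right)} = -7$
$E{\left(B,m \right)} = 9$ ($E{\left(B,m \right)} = \left(4 - 7\right)^{2} = \left(-3\right)^{2} = 9$)
$34 \cdot 127 + E{\left(O,12 \right)} = 34 \cdot 127 + 9 = 4318 + 9 = 4327$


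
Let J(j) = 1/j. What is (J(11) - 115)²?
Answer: 1597696/121 ≈ 13204.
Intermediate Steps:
(J(11) - 115)² = (1/11 - 115)² = (-1264/11)² = 1597696/121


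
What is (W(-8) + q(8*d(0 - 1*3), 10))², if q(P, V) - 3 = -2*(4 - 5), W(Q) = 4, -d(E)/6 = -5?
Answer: 81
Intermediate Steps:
d(E) = 30 (d(E) = -6*(-5) = 30)
q(P, V) = 5 (q(P, V) = 3 - 2*(4 - 5) = 3 - 2*(-1) = 3 + 2 = 5)
(W(-8) + q(8*d(0 - 1*3), 10))² = (4 + 5)² = 9² = 81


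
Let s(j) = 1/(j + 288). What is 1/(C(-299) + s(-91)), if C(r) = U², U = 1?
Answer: 197/198 ≈ 0.99495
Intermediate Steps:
s(j) = 1/(288 + j)
C(r) = 1 (C(r) = 1² = 1)
1/(C(-299) + s(-91)) = 1/(1 + 1/(288 - 91)) = 1/(1 + 1/197) = 1/(198/197) = 197/198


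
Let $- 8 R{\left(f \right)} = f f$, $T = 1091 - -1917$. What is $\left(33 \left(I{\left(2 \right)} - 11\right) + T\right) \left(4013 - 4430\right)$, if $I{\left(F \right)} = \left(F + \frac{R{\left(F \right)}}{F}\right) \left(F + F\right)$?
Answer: $-1199292$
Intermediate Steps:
$T = 3008$ ($T = 1091 + 1917 = 3008$)
$R{\left(f \right)} = - \frac{f^{2}}{8}$ ($R{\left(f \right)} = - \frac{f f}{8} = - \frac{f^{2}}{8}$)
$I{\left(F \right)} = \frac{7 F^{2}}{4}$ ($I{\left(F \right)} = \left(F + \frac{\left(- \frac{1}{8}\right) F^{2}}{F}\right) \left(F + F\right) = \left(F - \frac{F}{8}\right) 2 F = \frac{7 F}{8} \cdot 2 F = \frac{7 F^{2}}{4}$)
$\left(33 \left(I{\left(2 \right)} - 11\right) + T\right) \left(4013 - 4430\right) = \left(33 \left(\frac{7 \cdot 2^{2}}{4} - 11\right) + 3008\right) \left(4013 - 4430\right) = \left(33 \left(\frac{7}{4} \cdot 4 - 11\right) + 3008\right) \left(-417\right) = \left(33 \left(7 - 11\right) + 3008\right) \left(-417\right) = \left(33 \left(-4\right) + 3008\right) \left(-417\right) = \left(-132 + 3008\right) \left(-417\right) = 2876 \left(-417\right) = -1199292$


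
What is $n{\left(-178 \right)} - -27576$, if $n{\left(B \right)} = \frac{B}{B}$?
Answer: $27577$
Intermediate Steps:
$n{\left(B \right)} = 1$
$n{\left(-178 \right)} - -27576 = 1 - -27576 = 1 + 27576 = 27577$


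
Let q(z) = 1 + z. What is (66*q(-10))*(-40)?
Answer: 23760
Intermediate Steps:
(66*q(-10))*(-40) = (66*(1 - 10))*(-40) = (66*(-9))*(-40) = -594*(-40) = 23760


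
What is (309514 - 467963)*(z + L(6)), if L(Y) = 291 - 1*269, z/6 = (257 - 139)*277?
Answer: -31077869962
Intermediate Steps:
z = 196116 (z = 6*((257 - 139)*277) = 6*(118*277) = 6*32686 = 196116)
L(Y) = 22 (L(Y) = 291 - 269 = 22)
(309514 - 467963)*(z + L(6)) = (309514 - 467963)*(196116 + 22) = -158449*196138 = -31077869962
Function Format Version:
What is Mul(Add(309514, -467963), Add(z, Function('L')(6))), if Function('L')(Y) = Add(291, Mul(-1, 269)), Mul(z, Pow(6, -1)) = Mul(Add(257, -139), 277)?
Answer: -31077869962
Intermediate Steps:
z = 196116 (z = Mul(6, Mul(Add(257, -139), 277)) = Mul(6, Mul(118, 277)) = Mul(6, 32686) = 196116)
Function('L')(Y) = 22 (Function('L')(Y) = Add(291, -269) = 22)
Mul(Add(309514, -467963), Add(z, Function('L')(6))) = Mul(Add(309514, -467963), Add(196116, 22)) = Mul(-158449, 196138) = -31077869962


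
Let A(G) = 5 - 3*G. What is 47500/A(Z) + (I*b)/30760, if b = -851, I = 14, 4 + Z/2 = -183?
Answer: 723836461/17333260 ≈ 41.760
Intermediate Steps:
Z = -374 (Z = -8 + 2*(-183) = -8 - 366 = -374)
47500/A(Z) + (I*b)/30760 = 47500/(5 - 3*(-374)) + (14*(-851))/30760 = 47500/(5 + 1122) - 11914*1/30760 = 47500/1127 - 5957/15380 = 723836461/17333260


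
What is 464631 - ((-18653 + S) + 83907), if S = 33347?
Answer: 366030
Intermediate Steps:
464631 - ((-18653 + S) + 83907) = 464631 - ((-18653 + 33347) + 83907) = 464631 - (14694 + 83907) = 464631 - 1*98601 = 464631 - 98601 = 366030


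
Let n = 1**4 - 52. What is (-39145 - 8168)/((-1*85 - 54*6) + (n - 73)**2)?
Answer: -5257/1663 ≈ -3.1612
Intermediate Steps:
n = -51 (n = 1 - 52 = -51)
(-39145 - 8168)/((-1*85 - 54*6) + (n - 73)**2) = (-39145 - 8168)/((-1*85 - 54*6) + (-51 - 73)**2) = -47313/((-85 - 324) + (-124)**2) = -47313/(-409 + 15376) = -47313/14967 = -47313*1/14967 = -5257/1663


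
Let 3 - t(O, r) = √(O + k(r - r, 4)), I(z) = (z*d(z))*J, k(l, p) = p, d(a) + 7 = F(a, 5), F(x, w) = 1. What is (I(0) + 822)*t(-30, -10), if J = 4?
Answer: 2466 - 822*I*√26 ≈ 2466.0 - 4191.4*I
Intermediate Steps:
d(a) = -6 (d(a) = -7 + 1 = -6)
I(z) = -24*z (I(z) = (z*(-6))*4 = -6*z*4 = -24*z)
t(O, r) = 3 - √(4 + O) (t(O, r) = 3 - √(O + 4) = 3 - √(4 + O))
(I(0) + 822)*t(-30, -10) = (-24*0 + 822)*(3 - √(4 - 30)) = (0 + 822)*(3 - √(-26)) = 822*(3 - I*√26) = 2466 - 822*I*√26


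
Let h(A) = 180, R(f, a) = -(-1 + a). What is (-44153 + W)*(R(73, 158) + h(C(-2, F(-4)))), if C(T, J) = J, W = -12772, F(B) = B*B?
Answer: -1309275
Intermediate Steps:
F(B) = B**2
R(f, a) = 1 - a
(-44153 + W)*(R(73, 158) + h(C(-2, F(-4)))) = (-44153 - 12772)*((1 - 1*158) + 180) = -56925*((1 - 158) + 180) = -56925*(-157 + 180) = -56925*23 = -1309275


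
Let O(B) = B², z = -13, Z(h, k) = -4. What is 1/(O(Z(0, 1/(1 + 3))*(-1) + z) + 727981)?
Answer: 1/728062 ≈ 1.3735e-6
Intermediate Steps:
1/(O(Z(0, 1/(1 + 3))*(-1) + z) + 727981) = 1/((-4*(-1) - 13)² + 727981) = 1/((4 - 13)² + 727981) = 1/((-9)² + 727981) = 1/(81 + 727981) = 1/728062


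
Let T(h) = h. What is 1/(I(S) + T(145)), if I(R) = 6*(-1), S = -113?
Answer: 1/139 ≈ 0.0071942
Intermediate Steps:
I(R) = -6
1/(I(S) + T(145)) = 1/(-6 + 145) = 1/139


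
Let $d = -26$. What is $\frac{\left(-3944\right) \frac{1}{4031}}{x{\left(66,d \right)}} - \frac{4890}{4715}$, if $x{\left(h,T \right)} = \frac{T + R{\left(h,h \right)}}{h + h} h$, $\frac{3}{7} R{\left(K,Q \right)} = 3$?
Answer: $- \frac{2326402}{2490463} \approx -0.93412$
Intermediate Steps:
$R{\left(K,Q \right)} = 7$ ($R{\left(K,Q \right)} = \frac{7}{3} \cdot 3 = 7$)
$x{\left(h,T \right)} = \frac{7}{2} + \frac{T}{2}$ ($x{\left(h,T \right)} = \frac{T + 7}{h + h} h = \frac{7 + T}{2 h} h = \frac{7}{2} + \frac{T}{2}$)
$\frac{\left(-3944\right) \frac{1}{4031}}{x{\left(66,d \right)}} - \frac{4890}{4715} = \frac{\left(-3944\right) \frac{1}{4031}}{\frac{7}{2} + \frac{1}{2} \left(-26\right)} - \frac{4890}{4715} = \frac{\left(-3944\right) \frac{1}{4031}}{\frac{7}{2} - 13} - \frac{978}{943} = - \frac{136}{139 \left(- \frac{19}{2}\right)} - \frac{978}{943} = \left(- \frac{136}{139}\right) \left(- \frac{2}{19}\right) - \frac{978}{943} = \frac{272}{2641} - \frac{978}{943} = - \frac{2326402}{2490463}$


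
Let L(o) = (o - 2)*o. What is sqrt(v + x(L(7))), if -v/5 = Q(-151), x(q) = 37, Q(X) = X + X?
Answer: sqrt(1547) ≈ 39.332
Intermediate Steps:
L(o) = o*(-2 + o) (L(o) = (-2 + o)*o = o*(-2 + o))
Q(X) = 2*X
v = 1510 (v = -10*(-151) = -5*(-302) = 1510)
sqrt(v + x(L(7))) = sqrt(1510 + 37) = sqrt(1547)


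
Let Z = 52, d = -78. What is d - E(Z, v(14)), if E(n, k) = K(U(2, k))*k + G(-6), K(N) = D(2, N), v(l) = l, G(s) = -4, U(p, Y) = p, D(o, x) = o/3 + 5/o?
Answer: -355/3 ≈ -118.33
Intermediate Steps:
D(o, x) = 5/o + o/3 (D(o, x) = o*(⅓) + 5/o = o/3 + 5/o = 5/o + o/3)
K(N) = 19/6 (K(N) = 5/2 + (⅓)*2 = 5*(½) + ⅔ = 5/2 + ⅔ = 19/6)
E(n, k) = -4 + 19*k/6 (E(n, k) = 19*k/6 - 4 = -4 + 19*k/6)
d - E(Z, v(14)) = -78 - (-4 + (19/6)*14) = -78 - (-4 + 133/3) = -78 - 1*121/3 = -78 - 121/3 = -355/3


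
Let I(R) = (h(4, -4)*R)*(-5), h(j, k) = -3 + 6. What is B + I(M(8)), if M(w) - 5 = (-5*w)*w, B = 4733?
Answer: 9458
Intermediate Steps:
h(j, k) = 3
M(w) = 5 - 5*w² (M(w) = 5 + (-5*w)*w = 5 - 5*w²)
I(R) = -15*R (I(R) = (3*R)*(-5) = -15*R)
B + I(M(8)) = 4733 - 15*(5 - 5*8²) = 4733 - 15*(5 - 5*64) = 4733 - 15*(5 - 320) = 4733 - 15*(-315) = 4733 + 4725 = 9458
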